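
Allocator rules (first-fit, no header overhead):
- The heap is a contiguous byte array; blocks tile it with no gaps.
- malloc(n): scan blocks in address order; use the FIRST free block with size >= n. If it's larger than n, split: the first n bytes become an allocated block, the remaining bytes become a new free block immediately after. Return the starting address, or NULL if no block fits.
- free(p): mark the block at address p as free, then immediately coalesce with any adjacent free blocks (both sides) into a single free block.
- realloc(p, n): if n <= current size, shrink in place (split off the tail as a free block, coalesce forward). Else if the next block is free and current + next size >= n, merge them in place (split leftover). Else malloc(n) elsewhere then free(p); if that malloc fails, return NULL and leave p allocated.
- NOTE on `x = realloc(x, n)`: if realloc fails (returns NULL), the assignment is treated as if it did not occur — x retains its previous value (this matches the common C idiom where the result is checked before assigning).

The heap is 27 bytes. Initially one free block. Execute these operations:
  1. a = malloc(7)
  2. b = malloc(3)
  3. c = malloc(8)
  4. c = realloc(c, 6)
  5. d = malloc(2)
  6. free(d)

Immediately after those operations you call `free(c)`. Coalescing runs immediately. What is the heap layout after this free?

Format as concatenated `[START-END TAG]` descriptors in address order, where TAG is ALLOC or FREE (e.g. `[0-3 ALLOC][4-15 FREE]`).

Answer: [0-6 ALLOC][7-9 ALLOC][10-26 FREE]

Derivation:
Op 1: a = malloc(7) -> a = 0; heap: [0-6 ALLOC][7-26 FREE]
Op 2: b = malloc(3) -> b = 7; heap: [0-6 ALLOC][7-9 ALLOC][10-26 FREE]
Op 3: c = malloc(8) -> c = 10; heap: [0-6 ALLOC][7-9 ALLOC][10-17 ALLOC][18-26 FREE]
Op 4: c = realloc(c, 6) -> c = 10; heap: [0-6 ALLOC][7-9 ALLOC][10-15 ALLOC][16-26 FREE]
Op 5: d = malloc(2) -> d = 16; heap: [0-6 ALLOC][7-9 ALLOC][10-15 ALLOC][16-17 ALLOC][18-26 FREE]
Op 6: free(d) -> (freed d); heap: [0-6 ALLOC][7-9 ALLOC][10-15 ALLOC][16-26 FREE]
free(c): c = 10 -> block [10-15 ALLOC]; mark free, coalesce with adjacent free neighbors -> [0-6 ALLOC][7-9 ALLOC][10-26 FREE]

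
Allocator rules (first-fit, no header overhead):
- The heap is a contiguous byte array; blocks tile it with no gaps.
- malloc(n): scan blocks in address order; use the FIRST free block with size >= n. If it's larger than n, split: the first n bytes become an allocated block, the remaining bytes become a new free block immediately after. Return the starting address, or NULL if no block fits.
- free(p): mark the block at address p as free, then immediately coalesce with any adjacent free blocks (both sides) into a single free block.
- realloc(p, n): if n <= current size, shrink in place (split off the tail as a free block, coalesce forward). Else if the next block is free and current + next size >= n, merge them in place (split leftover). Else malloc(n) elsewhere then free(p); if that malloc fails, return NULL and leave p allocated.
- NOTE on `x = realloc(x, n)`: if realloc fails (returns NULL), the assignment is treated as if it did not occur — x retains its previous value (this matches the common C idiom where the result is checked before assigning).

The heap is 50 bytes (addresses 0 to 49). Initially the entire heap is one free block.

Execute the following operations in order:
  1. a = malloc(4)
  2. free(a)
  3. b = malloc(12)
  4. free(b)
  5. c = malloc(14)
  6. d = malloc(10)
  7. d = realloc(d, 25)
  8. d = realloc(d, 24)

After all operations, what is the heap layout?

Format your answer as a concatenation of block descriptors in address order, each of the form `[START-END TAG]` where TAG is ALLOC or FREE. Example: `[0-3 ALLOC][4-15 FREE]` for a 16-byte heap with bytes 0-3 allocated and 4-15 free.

Answer: [0-13 ALLOC][14-37 ALLOC][38-49 FREE]

Derivation:
Op 1: a = malloc(4) -> a = 0; heap: [0-3 ALLOC][4-49 FREE]
Op 2: free(a) -> (freed a); heap: [0-49 FREE]
Op 3: b = malloc(12) -> b = 0; heap: [0-11 ALLOC][12-49 FREE]
Op 4: free(b) -> (freed b); heap: [0-49 FREE]
Op 5: c = malloc(14) -> c = 0; heap: [0-13 ALLOC][14-49 FREE]
Op 6: d = malloc(10) -> d = 14; heap: [0-13 ALLOC][14-23 ALLOC][24-49 FREE]
Op 7: d = realloc(d, 25) -> d = 14; heap: [0-13 ALLOC][14-38 ALLOC][39-49 FREE]
Op 8: d = realloc(d, 24) -> d = 14; heap: [0-13 ALLOC][14-37 ALLOC][38-49 FREE]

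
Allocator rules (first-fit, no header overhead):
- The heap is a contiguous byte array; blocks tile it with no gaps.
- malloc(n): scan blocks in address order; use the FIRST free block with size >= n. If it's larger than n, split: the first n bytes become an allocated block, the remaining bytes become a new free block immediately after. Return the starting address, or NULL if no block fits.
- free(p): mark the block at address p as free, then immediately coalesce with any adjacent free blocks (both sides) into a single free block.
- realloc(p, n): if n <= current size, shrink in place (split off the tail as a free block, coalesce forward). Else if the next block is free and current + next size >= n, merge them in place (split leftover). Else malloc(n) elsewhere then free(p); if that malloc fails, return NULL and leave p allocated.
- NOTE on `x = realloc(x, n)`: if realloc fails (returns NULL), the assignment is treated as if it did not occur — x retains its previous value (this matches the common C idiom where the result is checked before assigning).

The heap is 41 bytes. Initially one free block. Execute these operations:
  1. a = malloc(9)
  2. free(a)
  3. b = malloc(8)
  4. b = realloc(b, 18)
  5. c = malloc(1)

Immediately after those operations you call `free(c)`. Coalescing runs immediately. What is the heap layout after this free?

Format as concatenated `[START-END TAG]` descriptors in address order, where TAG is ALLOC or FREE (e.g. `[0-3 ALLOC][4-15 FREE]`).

Answer: [0-17 ALLOC][18-40 FREE]

Derivation:
Op 1: a = malloc(9) -> a = 0; heap: [0-8 ALLOC][9-40 FREE]
Op 2: free(a) -> (freed a); heap: [0-40 FREE]
Op 3: b = malloc(8) -> b = 0; heap: [0-7 ALLOC][8-40 FREE]
Op 4: b = realloc(b, 18) -> b = 0; heap: [0-17 ALLOC][18-40 FREE]
Op 5: c = malloc(1) -> c = 18; heap: [0-17 ALLOC][18-18 ALLOC][19-40 FREE]
free(c): c = 18 -> block [18-18 ALLOC]; mark free, coalesce with adjacent free neighbors -> [0-17 ALLOC][18-40 FREE]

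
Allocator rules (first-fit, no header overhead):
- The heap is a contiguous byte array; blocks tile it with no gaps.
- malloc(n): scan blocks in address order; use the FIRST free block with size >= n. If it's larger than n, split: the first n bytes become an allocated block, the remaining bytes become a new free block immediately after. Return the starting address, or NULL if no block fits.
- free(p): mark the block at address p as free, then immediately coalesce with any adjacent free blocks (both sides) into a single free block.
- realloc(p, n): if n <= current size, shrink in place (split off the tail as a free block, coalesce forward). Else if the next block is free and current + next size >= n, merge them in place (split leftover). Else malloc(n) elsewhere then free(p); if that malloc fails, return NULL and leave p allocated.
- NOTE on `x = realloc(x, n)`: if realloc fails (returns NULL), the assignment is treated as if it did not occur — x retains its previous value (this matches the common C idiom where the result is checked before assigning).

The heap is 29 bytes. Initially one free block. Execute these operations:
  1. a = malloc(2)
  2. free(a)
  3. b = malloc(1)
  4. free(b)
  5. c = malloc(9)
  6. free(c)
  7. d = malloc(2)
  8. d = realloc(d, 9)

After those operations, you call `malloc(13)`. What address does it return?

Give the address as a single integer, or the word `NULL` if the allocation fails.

Op 1: a = malloc(2) -> a = 0; heap: [0-1 ALLOC][2-28 FREE]
Op 2: free(a) -> (freed a); heap: [0-28 FREE]
Op 3: b = malloc(1) -> b = 0; heap: [0-0 ALLOC][1-28 FREE]
Op 4: free(b) -> (freed b); heap: [0-28 FREE]
Op 5: c = malloc(9) -> c = 0; heap: [0-8 ALLOC][9-28 FREE]
Op 6: free(c) -> (freed c); heap: [0-28 FREE]
Op 7: d = malloc(2) -> d = 0; heap: [0-1 ALLOC][2-28 FREE]
Op 8: d = realloc(d, 9) -> d = 0; heap: [0-8 ALLOC][9-28 FREE]
malloc(13): first-fit scan over [0-8 ALLOC][9-28 FREE] -> 9

Answer: 9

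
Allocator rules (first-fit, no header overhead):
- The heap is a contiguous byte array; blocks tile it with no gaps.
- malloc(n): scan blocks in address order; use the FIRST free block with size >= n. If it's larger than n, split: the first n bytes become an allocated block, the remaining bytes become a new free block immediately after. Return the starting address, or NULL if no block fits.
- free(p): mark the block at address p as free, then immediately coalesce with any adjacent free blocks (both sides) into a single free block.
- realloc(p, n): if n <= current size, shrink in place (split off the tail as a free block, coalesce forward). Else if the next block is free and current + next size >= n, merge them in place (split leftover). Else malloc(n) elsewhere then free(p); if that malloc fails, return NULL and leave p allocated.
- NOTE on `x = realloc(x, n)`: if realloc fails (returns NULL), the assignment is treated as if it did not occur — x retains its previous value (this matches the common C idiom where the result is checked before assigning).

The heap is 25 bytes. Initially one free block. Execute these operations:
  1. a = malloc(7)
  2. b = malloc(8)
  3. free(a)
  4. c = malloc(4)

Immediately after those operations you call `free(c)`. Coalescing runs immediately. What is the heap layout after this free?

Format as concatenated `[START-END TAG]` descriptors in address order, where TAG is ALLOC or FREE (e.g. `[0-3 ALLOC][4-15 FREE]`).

Answer: [0-6 FREE][7-14 ALLOC][15-24 FREE]

Derivation:
Op 1: a = malloc(7) -> a = 0; heap: [0-6 ALLOC][7-24 FREE]
Op 2: b = malloc(8) -> b = 7; heap: [0-6 ALLOC][7-14 ALLOC][15-24 FREE]
Op 3: free(a) -> (freed a); heap: [0-6 FREE][7-14 ALLOC][15-24 FREE]
Op 4: c = malloc(4) -> c = 0; heap: [0-3 ALLOC][4-6 FREE][7-14 ALLOC][15-24 FREE]
free(c): c = 0 -> block [0-3 ALLOC]; mark free, coalesce with adjacent free neighbors -> [0-6 FREE][7-14 ALLOC][15-24 FREE]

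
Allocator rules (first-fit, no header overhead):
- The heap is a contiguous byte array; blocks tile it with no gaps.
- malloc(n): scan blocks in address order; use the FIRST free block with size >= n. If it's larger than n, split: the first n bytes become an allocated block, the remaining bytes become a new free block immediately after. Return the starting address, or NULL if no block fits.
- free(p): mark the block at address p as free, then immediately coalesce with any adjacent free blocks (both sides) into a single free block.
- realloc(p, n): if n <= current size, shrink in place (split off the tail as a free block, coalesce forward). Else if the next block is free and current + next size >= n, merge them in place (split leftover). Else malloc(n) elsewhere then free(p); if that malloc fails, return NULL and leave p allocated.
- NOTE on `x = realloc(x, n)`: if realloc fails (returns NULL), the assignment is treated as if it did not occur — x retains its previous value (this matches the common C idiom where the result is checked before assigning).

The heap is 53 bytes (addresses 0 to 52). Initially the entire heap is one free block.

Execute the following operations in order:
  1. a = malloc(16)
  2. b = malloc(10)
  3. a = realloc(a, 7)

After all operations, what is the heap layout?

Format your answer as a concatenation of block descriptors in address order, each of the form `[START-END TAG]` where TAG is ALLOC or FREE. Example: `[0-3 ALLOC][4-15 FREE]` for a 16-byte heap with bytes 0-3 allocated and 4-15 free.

Answer: [0-6 ALLOC][7-15 FREE][16-25 ALLOC][26-52 FREE]

Derivation:
Op 1: a = malloc(16) -> a = 0; heap: [0-15 ALLOC][16-52 FREE]
Op 2: b = malloc(10) -> b = 16; heap: [0-15 ALLOC][16-25 ALLOC][26-52 FREE]
Op 3: a = realloc(a, 7) -> a = 0; heap: [0-6 ALLOC][7-15 FREE][16-25 ALLOC][26-52 FREE]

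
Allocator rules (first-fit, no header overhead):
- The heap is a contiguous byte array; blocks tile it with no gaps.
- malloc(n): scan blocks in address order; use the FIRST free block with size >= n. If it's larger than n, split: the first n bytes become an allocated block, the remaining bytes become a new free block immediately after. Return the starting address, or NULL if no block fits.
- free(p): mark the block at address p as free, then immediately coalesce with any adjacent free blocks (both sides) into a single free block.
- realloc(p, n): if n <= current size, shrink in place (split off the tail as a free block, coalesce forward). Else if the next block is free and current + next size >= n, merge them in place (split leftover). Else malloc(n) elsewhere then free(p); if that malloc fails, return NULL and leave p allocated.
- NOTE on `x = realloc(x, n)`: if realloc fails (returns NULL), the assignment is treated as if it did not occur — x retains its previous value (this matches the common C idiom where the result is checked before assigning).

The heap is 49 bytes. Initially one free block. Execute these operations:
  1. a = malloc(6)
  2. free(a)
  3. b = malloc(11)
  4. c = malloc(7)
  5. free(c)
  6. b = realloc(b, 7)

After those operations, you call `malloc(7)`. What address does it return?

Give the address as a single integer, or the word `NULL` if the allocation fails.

Op 1: a = malloc(6) -> a = 0; heap: [0-5 ALLOC][6-48 FREE]
Op 2: free(a) -> (freed a); heap: [0-48 FREE]
Op 3: b = malloc(11) -> b = 0; heap: [0-10 ALLOC][11-48 FREE]
Op 4: c = malloc(7) -> c = 11; heap: [0-10 ALLOC][11-17 ALLOC][18-48 FREE]
Op 5: free(c) -> (freed c); heap: [0-10 ALLOC][11-48 FREE]
Op 6: b = realloc(b, 7) -> b = 0; heap: [0-6 ALLOC][7-48 FREE]
malloc(7): first-fit scan over [0-6 ALLOC][7-48 FREE] -> 7

Answer: 7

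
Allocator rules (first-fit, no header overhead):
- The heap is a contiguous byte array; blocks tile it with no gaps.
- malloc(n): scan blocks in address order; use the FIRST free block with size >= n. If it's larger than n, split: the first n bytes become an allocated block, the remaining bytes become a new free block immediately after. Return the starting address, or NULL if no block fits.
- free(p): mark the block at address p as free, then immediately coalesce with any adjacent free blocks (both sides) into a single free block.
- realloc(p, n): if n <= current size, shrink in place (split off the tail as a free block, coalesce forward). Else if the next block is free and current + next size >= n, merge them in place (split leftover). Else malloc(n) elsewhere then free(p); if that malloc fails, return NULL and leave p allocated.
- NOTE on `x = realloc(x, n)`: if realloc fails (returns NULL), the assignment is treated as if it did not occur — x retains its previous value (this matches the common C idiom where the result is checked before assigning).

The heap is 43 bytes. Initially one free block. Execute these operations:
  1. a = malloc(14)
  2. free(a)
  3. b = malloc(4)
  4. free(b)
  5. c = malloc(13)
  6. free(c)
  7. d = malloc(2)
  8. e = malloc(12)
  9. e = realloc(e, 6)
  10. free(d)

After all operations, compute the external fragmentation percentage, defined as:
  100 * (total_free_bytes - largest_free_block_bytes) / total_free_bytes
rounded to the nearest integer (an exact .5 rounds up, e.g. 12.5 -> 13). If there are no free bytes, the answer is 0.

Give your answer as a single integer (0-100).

Op 1: a = malloc(14) -> a = 0; heap: [0-13 ALLOC][14-42 FREE]
Op 2: free(a) -> (freed a); heap: [0-42 FREE]
Op 3: b = malloc(4) -> b = 0; heap: [0-3 ALLOC][4-42 FREE]
Op 4: free(b) -> (freed b); heap: [0-42 FREE]
Op 5: c = malloc(13) -> c = 0; heap: [0-12 ALLOC][13-42 FREE]
Op 6: free(c) -> (freed c); heap: [0-42 FREE]
Op 7: d = malloc(2) -> d = 0; heap: [0-1 ALLOC][2-42 FREE]
Op 8: e = malloc(12) -> e = 2; heap: [0-1 ALLOC][2-13 ALLOC][14-42 FREE]
Op 9: e = realloc(e, 6) -> e = 2; heap: [0-1 ALLOC][2-7 ALLOC][8-42 FREE]
Op 10: free(d) -> (freed d); heap: [0-1 FREE][2-7 ALLOC][8-42 FREE]
Free blocks: [2 35] total_free=37 largest=35 -> 100*(37-35)/37 = 200/37 ≈ 5.405 -> rounds to 5

Answer: 5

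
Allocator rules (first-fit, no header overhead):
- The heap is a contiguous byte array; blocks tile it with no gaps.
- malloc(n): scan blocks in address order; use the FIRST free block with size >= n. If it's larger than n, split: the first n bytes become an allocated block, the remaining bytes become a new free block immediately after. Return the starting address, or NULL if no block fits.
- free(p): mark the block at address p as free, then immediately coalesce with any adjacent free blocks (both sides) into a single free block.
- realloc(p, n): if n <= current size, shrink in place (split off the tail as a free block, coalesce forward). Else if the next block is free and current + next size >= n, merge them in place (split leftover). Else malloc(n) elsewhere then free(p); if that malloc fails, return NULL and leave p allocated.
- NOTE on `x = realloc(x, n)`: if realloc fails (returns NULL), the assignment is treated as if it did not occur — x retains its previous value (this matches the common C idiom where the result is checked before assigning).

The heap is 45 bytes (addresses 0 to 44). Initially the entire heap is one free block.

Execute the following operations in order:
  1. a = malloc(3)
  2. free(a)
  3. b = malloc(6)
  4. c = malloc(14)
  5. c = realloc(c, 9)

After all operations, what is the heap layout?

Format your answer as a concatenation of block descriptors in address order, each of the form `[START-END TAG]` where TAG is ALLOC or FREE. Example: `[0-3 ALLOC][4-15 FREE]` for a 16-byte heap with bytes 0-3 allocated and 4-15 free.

Op 1: a = malloc(3) -> a = 0; heap: [0-2 ALLOC][3-44 FREE]
Op 2: free(a) -> (freed a); heap: [0-44 FREE]
Op 3: b = malloc(6) -> b = 0; heap: [0-5 ALLOC][6-44 FREE]
Op 4: c = malloc(14) -> c = 6; heap: [0-5 ALLOC][6-19 ALLOC][20-44 FREE]
Op 5: c = realloc(c, 9) -> c = 6; heap: [0-5 ALLOC][6-14 ALLOC][15-44 FREE]

Answer: [0-5 ALLOC][6-14 ALLOC][15-44 FREE]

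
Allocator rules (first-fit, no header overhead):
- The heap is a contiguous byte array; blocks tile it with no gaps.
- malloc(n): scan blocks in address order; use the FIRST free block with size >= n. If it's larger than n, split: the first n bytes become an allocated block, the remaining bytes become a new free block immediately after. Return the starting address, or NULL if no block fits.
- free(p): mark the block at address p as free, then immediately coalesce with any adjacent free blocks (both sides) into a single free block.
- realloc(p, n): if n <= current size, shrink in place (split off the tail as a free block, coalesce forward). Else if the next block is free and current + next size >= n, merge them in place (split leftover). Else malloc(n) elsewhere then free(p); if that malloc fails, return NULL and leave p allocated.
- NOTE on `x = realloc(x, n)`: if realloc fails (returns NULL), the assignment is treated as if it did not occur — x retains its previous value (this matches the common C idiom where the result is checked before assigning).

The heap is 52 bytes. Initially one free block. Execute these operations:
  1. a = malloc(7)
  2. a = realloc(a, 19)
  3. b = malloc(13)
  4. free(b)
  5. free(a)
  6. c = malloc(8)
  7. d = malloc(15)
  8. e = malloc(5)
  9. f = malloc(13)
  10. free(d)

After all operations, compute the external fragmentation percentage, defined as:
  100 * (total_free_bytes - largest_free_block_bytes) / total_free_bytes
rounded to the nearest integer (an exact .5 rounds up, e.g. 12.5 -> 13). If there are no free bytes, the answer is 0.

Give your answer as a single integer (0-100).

Answer: 42

Derivation:
Op 1: a = malloc(7) -> a = 0; heap: [0-6 ALLOC][7-51 FREE]
Op 2: a = realloc(a, 19) -> a = 0; heap: [0-18 ALLOC][19-51 FREE]
Op 3: b = malloc(13) -> b = 19; heap: [0-18 ALLOC][19-31 ALLOC][32-51 FREE]
Op 4: free(b) -> (freed b); heap: [0-18 ALLOC][19-51 FREE]
Op 5: free(a) -> (freed a); heap: [0-51 FREE]
Op 6: c = malloc(8) -> c = 0; heap: [0-7 ALLOC][8-51 FREE]
Op 7: d = malloc(15) -> d = 8; heap: [0-7 ALLOC][8-22 ALLOC][23-51 FREE]
Op 8: e = malloc(5) -> e = 23; heap: [0-7 ALLOC][8-22 ALLOC][23-27 ALLOC][28-51 FREE]
Op 9: f = malloc(13) -> f = 28; heap: [0-7 ALLOC][8-22 ALLOC][23-27 ALLOC][28-40 ALLOC][41-51 FREE]
Op 10: free(d) -> (freed d); heap: [0-7 ALLOC][8-22 FREE][23-27 ALLOC][28-40 ALLOC][41-51 FREE]
Free blocks: [15 11] total_free=26 largest=15 -> 100*(26-15)/26 = 1100/26 ≈ 42.308 -> rounds to 42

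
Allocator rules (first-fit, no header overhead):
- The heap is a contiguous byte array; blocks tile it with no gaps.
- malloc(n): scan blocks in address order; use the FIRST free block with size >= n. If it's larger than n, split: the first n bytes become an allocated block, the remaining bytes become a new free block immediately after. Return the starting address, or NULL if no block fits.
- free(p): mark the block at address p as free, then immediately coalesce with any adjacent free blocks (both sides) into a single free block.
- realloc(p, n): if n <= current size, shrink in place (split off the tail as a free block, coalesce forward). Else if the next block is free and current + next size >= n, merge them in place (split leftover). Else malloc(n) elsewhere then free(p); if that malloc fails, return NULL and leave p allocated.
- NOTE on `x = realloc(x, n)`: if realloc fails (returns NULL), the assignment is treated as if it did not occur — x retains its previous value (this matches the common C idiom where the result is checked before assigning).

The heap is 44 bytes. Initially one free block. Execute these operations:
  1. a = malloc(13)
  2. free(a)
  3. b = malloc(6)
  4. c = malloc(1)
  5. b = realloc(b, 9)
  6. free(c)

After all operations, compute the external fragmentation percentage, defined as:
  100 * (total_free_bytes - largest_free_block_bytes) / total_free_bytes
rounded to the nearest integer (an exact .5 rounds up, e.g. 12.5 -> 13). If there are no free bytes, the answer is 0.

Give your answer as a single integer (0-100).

Answer: 20

Derivation:
Op 1: a = malloc(13) -> a = 0; heap: [0-12 ALLOC][13-43 FREE]
Op 2: free(a) -> (freed a); heap: [0-43 FREE]
Op 3: b = malloc(6) -> b = 0; heap: [0-5 ALLOC][6-43 FREE]
Op 4: c = malloc(1) -> c = 6; heap: [0-5 ALLOC][6-6 ALLOC][7-43 FREE]
Op 5: b = realloc(b, 9) -> b = 7; heap: [0-5 FREE][6-6 ALLOC][7-15 ALLOC][16-43 FREE]
Op 6: free(c) -> (freed c); heap: [0-6 FREE][7-15 ALLOC][16-43 FREE]
Free blocks: [7 28] total_free=35 largest=28 -> 100*(35-28)/35 = 700/35 = 20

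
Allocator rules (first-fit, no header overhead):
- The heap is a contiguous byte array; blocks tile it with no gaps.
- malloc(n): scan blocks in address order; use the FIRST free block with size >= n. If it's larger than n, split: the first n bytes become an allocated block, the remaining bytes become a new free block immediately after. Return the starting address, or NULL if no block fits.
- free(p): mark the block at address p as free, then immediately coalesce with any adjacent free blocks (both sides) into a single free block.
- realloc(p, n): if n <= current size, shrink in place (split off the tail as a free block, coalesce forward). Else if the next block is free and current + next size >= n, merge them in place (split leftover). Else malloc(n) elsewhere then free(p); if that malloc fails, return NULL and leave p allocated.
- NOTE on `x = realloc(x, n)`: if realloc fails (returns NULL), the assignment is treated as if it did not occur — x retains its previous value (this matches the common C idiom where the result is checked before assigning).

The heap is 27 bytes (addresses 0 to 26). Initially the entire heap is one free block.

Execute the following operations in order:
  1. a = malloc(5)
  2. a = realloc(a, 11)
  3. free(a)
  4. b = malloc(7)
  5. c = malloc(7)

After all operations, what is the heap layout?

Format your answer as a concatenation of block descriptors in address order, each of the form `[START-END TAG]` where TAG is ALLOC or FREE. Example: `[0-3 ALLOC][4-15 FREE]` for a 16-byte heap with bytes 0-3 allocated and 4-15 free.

Op 1: a = malloc(5) -> a = 0; heap: [0-4 ALLOC][5-26 FREE]
Op 2: a = realloc(a, 11) -> a = 0; heap: [0-10 ALLOC][11-26 FREE]
Op 3: free(a) -> (freed a); heap: [0-26 FREE]
Op 4: b = malloc(7) -> b = 0; heap: [0-6 ALLOC][7-26 FREE]
Op 5: c = malloc(7) -> c = 7; heap: [0-6 ALLOC][7-13 ALLOC][14-26 FREE]

Answer: [0-6 ALLOC][7-13 ALLOC][14-26 FREE]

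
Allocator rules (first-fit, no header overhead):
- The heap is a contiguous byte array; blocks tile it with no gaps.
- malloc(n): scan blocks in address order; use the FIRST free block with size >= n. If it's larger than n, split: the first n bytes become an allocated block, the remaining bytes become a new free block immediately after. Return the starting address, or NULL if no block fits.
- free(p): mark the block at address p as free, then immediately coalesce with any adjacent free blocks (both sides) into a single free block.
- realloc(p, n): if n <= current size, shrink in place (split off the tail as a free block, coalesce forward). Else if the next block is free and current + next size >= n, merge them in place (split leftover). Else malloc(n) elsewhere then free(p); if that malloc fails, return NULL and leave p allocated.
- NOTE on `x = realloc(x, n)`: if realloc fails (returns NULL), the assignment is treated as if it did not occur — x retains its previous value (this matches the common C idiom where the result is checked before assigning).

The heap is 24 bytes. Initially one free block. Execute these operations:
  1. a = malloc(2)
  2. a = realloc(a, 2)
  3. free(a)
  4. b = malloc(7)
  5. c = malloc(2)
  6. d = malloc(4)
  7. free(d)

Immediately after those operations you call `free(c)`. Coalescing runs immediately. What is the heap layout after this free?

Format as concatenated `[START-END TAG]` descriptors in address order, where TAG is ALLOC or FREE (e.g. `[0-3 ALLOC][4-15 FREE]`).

Answer: [0-6 ALLOC][7-23 FREE]

Derivation:
Op 1: a = malloc(2) -> a = 0; heap: [0-1 ALLOC][2-23 FREE]
Op 2: a = realloc(a, 2) -> a = 0; heap: [0-1 ALLOC][2-23 FREE]
Op 3: free(a) -> (freed a); heap: [0-23 FREE]
Op 4: b = malloc(7) -> b = 0; heap: [0-6 ALLOC][7-23 FREE]
Op 5: c = malloc(2) -> c = 7; heap: [0-6 ALLOC][7-8 ALLOC][9-23 FREE]
Op 6: d = malloc(4) -> d = 9; heap: [0-6 ALLOC][7-8 ALLOC][9-12 ALLOC][13-23 FREE]
Op 7: free(d) -> (freed d); heap: [0-6 ALLOC][7-8 ALLOC][9-23 FREE]
free(c): c = 7 -> block [7-8 ALLOC]; mark free, coalesce with adjacent free neighbors -> [0-6 ALLOC][7-23 FREE]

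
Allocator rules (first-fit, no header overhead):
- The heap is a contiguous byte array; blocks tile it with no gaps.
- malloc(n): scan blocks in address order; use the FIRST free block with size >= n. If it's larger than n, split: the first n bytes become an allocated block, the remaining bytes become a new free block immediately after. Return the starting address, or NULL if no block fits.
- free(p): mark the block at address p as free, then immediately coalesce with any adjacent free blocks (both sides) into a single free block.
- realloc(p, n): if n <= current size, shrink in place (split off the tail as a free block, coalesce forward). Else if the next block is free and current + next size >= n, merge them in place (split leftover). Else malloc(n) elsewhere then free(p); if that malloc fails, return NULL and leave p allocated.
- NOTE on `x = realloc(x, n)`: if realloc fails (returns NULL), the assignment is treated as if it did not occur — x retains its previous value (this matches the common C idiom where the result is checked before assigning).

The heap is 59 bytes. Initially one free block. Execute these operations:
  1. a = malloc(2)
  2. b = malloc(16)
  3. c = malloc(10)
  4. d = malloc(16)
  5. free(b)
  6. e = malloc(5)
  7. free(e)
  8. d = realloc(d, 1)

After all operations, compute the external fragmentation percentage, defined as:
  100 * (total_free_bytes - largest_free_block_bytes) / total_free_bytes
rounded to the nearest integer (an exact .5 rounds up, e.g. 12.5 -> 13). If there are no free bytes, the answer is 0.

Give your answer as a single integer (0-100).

Op 1: a = malloc(2) -> a = 0; heap: [0-1 ALLOC][2-58 FREE]
Op 2: b = malloc(16) -> b = 2; heap: [0-1 ALLOC][2-17 ALLOC][18-58 FREE]
Op 3: c = malloc(10) -> c = 18; heap: [0-1 ALLOC][2-17 ALLOC][18-27 ALLOC][28-58 FREE]
Op 4: d = malloc(16) -> d = 28; heap: [0-1 ALLOC][2-17 ALLOC][18-27 ALLOC][28-43 ALLOC][44-58 FREE]
Op 5: free(b) -> (freed b); heap: [0-1 ALLOC][2-17 FREE][18-27 ALLOC][28-43 ALLOC][44-58 FREE]
Op 6: e = malloc(5) -> e = 2; heap: [0-1 ALLOC][2-6 ALLOC][7-17 FREE][18-27 ALLOC][28-43 ALLOC][44-58 FREE]
Op 7: free(e) -> (freed e); heap: [0-1 ALLOC][2-17 FREE][18-27 ALLOC][28-43 ALLOC][44-58 FREE]
Op 8: d = realloc(d, 1) -> d = 28; heap: [0-1 ALLOC][2-17 FREE][18-27 ALLOC][28-28 ALLOC][29-58 FREE]
Free blocks: [16 30] total_free=46 largest=30 -> 100*(46-30)/46 = 1600/46 ≈ 34.783 -> rounds to 35

Answer: 35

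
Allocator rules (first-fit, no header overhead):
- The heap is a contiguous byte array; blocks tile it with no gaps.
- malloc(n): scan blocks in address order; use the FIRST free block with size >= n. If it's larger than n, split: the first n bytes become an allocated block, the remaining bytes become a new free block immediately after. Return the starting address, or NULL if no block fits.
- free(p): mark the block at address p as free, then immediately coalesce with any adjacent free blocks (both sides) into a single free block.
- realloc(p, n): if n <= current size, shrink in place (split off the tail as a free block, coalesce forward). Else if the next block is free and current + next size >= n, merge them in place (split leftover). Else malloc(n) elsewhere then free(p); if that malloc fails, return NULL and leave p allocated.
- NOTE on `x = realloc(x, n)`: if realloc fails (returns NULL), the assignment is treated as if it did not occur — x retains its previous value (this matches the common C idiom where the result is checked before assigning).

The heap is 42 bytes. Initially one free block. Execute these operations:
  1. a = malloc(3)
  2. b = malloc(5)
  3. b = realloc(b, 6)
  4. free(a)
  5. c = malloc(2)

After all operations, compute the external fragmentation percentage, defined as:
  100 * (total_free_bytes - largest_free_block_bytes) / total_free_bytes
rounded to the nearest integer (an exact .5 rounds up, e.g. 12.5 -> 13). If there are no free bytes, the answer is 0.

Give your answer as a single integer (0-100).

Op 1: a = malloc(3) -> a = 0; heap: [0-2 ALLOC][3-41 FREE]
Op 2: b = malloc(5) -> b = 3; heap: [0-2 ALLOC][3-7 ALLOC][8-41 FREE]
Op 3: b = realloc(b, 6) -> b = 3; heap: [0-2 ALLOC][3-8 ALLOC][9-41 FREE]
Op 4: free(a) -> (freed a); heap: [0-2 FREE][3-8 ALLOC][9-41 FREE]
Op 5: c = malloc(2) -> c = 0; heap: [0-1 ALLOC][2-2 FREE][3-8 ALLOC][9-41 FREE]
Free blocks: [1 33] total_free=34 largest=33 -> 100*(34-33)/34 = 100/34 ≈ 2.941 -> rounds to 3

Answer: 3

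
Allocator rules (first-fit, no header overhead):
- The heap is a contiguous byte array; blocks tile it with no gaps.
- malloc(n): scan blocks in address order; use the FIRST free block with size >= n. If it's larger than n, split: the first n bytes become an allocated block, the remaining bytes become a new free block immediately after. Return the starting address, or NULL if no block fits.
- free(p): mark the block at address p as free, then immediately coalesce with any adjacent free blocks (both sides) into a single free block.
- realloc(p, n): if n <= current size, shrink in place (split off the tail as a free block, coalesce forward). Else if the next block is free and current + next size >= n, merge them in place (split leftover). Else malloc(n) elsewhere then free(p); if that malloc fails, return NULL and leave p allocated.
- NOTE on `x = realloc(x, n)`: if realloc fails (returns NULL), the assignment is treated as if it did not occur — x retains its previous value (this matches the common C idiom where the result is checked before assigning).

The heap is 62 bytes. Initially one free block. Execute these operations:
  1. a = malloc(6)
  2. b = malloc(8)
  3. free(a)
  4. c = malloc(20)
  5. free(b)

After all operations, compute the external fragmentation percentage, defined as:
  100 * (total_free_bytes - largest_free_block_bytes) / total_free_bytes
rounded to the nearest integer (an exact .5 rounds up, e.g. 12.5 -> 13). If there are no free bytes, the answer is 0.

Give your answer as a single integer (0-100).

Answer: 33

Derivation:
Op 1: a = malloc(6) -> a = 0; heap: [0-5 ALLOC][6-61 FREE]
Op 2: b = malloc(8) -> b = 6; heap: [0-5 ALLOC][6-13 ALLOC][14-61 FREE]
Op 3: free(a) -> (freed a); heap: [0-5 FREE][6-13 ALLOC][14-61 FREE]
Op 4: c = malloc(20) -> c = 14; heap: [0-5 FREE][6-13 ALLOC][14-33 ALLOC][34-61 FREE]
Op 5: free(b) -> (freed b); heap: [0-13 FREE][14-33 ALLOC][34-61 FREE]
Free blocks: [14 28] total_free=42 largest=28 -> 100*(42-28)/42 = 1400/42 ≈ 33.333 -> rounds to 33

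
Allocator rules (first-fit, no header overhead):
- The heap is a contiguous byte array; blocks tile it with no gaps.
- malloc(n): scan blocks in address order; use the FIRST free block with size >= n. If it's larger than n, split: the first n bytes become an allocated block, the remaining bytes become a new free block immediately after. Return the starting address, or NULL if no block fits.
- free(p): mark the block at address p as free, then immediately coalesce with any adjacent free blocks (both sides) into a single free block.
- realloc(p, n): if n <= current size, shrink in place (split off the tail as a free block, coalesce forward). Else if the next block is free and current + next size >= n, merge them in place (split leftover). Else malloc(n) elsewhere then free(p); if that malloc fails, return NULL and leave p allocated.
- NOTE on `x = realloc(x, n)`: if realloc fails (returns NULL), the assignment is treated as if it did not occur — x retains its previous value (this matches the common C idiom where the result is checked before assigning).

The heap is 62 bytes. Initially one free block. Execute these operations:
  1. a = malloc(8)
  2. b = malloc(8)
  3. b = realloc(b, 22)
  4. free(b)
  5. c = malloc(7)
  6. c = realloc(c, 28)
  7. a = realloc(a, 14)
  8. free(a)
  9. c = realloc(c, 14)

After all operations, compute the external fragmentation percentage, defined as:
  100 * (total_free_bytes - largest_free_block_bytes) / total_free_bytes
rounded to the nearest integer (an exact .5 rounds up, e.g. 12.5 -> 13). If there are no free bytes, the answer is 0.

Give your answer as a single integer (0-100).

Op 1: a = malloc(8) -> a = 0; heap: [0-7 ALLOC][8-61 FREE]
Op 2: b = malloc(8) -> b = 8; heap: [0-7 ALLOC][8-15 ALLOC][16-61 FREE]
Op 3: b = realloc(b, 22) -> b = 8; heap: [0-7 ALLOC][8-29 ALLOC][30-61 FREE]
Op 4: free(b) -> (freed b); heap: [0-7 ALLOC][8-61 FREE]
Op 5: c = malloc(7) -> c = 8; heap: [0-7 ALLOC][8-14 ALLOC][15-61 FREE]
Op 6: c = realloc(c, 28) -> c = 8; heap: [0-7 ALLOC][8-35 ALLOC][36-61 FREE]
Op 7: a = realloc(a, 14) -> a = 36; heap: [0-7 FREE][8-35 ALLOC][36-49 ALLOC][50-61 FREE]
Op 8: free(a) -> (freed a); heap: [0-7 FREE][8-35 ALLOC][36-61 FREE]
Op 9: c = realloc(c, 14) -> c = 8; heap: [0-7 FREE][8-21 ALLOC][22-61 FREE]
Free blocks: [8 40] total_free=48 largest=40 -> 100*(48-40)/48 = 800/48 ≈ 16.667 -> rounds to 17

Answer: 17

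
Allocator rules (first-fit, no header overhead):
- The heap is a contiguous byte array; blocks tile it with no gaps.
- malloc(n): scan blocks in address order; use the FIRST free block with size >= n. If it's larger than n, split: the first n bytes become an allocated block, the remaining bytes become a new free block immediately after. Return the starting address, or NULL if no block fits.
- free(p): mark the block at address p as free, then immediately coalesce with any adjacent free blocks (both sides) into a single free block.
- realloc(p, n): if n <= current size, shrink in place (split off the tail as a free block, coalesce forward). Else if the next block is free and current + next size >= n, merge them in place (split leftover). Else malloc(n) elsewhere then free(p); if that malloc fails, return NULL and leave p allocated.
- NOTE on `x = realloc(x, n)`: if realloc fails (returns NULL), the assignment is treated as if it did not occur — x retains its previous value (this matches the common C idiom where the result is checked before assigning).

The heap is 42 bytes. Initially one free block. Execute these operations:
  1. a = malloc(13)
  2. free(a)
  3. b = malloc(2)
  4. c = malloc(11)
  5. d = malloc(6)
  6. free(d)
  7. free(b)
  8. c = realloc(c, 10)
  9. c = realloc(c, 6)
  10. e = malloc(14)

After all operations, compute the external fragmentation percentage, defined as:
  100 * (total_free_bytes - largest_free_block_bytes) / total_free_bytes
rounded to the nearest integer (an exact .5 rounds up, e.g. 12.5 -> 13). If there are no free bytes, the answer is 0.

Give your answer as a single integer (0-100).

Op 1: a = malloc(13) -> a = 0; heap: [0-12 ALLOC][13-41 FREE]
Op 2: free(a) -> (freed a); heap: [0-41 FREE]
Op 3: b = malloc(2) -> b = 0; heap: [0-1 ALLOC][2-41 FREE]
Op 4: c = malloc(11) -> c = 2; heap: [0-1 ALLOC][2-12 ALLOC][13-41 FREE]
Op 5: d = malloc(6) -> d = 13; heap: [0-1 ALLOC][2-12 ALLOC][13-18 ALLOC][19-41 FREE]
Op 6: free(d) -> (freed d); heap: [0-1 ALLOC][2-12 ALLOC][13-41 FREE]
Op 7: free(b) -> (freed b); heap: [0-1 FREE][2-12 ALLOC][13-41 FREE]
Op 8: c = realloc(c, 10) -> c = 2; heap: [0-1 FREE][2-11 ALLOC][12-41 FREE]
Op 9: c = realloc(c, 6) -> c = 2; heap: [0-1 FREE][2-7 ALLOC][8-41 FREE]
Op 10: e = malloc(14) -> e = 8; heap: [0-1 FREE][2-7 ALLOC][8-21 ALLOC][22-41 FREE]
Free blocks: [2 20] total_free=22 largest=20 -> 100*(22-20)/22 = 200/22 ≈ 9.091 -> rounds to 9

Answer: 9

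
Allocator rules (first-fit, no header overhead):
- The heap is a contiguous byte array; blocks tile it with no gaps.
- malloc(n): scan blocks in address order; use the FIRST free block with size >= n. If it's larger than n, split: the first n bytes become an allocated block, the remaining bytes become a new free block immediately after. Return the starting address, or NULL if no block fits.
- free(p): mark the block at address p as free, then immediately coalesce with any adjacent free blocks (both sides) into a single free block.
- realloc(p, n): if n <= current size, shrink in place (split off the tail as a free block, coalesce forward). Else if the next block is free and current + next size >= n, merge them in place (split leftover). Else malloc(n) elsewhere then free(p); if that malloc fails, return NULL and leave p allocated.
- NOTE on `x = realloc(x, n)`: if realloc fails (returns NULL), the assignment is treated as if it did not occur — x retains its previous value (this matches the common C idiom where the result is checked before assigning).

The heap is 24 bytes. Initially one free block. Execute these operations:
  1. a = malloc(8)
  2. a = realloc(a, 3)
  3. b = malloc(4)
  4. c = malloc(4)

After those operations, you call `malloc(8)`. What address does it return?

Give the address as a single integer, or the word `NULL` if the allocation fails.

Op 1: a = malloc(8) -> a = 0; heap: [0-7 ALLOC][8-23 FREE]
Op 2: a = realloc(a, 3) -> a = 0; heap: [0-2 ALLOC][3-23 FREE]
Op 3: b = malloc(4) -> b = 3; heap: [0-2 ALLOC][3-6 ALLOC][7-23 FREE]
Op 4: c = malloc(4) -> c = 7; heap: [0-2 ALLOC][3-6 ALLOC][7-10 ALLOC][11-23 FREE]
malloc(8): first-fit scan over [0-2 ALLOC][3-6 ALLOC][7-10 ALLOC][11-23 FREE] -> 11

Answer: 11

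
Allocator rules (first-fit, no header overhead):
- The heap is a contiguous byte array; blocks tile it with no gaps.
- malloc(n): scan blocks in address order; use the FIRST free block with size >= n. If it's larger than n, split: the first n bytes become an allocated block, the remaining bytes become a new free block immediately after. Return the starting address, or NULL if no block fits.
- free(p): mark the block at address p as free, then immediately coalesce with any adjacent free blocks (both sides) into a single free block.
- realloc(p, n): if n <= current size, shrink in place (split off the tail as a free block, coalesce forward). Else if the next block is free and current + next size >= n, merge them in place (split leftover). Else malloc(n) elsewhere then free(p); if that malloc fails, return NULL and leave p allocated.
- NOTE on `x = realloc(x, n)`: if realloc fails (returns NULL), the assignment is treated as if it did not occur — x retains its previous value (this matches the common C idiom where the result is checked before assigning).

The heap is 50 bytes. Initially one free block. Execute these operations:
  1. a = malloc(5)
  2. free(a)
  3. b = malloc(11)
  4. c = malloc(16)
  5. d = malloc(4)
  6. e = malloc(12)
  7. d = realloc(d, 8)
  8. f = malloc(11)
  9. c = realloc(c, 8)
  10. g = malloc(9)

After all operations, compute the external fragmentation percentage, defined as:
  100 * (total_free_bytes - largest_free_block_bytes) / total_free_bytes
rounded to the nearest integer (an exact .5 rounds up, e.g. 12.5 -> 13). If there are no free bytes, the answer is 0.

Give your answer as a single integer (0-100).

Op 1: a = malloc(5) -> a = 0; heap: [0-4 ALLOC][5-49 FREE]
Op 2: free(a) -> (freed a); heap: [0-49 FREE]
Op 3: b = malloc(11) -> b = 0; heap: [0-10 ALLOC][11-49 FREE]
Op 4: c = malloc(16) -> c = 11; heap: [0-10 ALLOC][11-26 ALLOC][27-49 FREE]
Op 5: d = malloc(4) -> d = 27; heap: [0-10 ALLOC][11-26 ALLOC][27-30 ALLOC][31-49 FREE]
Op 6: e = malloc(12) -> e = 31; heap: [0-10 ALLOC][11-26 ALLOC][27-30 ALLOC][31-42 ALLOC][43-49 FREE]
Op 7: d = realloc(d, 8) -> NULL (d unchanged); heap: [0-10 ALLOC][11-26 ALLOC][27-30 ALLOC][31-42 ALLOC][43-49 FREE]
Op 8: f = malloc(11) -> f = NULL; heap: [0-10 ALLOC][11-26 ALLOC][27-30 ALLOC][31-42 ALLOC][43-49 FREE]
Op 9: c = realloc(c, 8) -> c = 11; heap: [0-10 ALLOC][11-18 ALLOC][19-26 FREE][27-30 ALLOC][31-42 ALLOC][43-49 FREE]
Op 10: g = malloc(9) -> g = NULL; heap: [0-10 ALLOC][11-18 ALLOC][19-26 FREE][27-30 ALLOC][31-42 ALLOC][43-49 FREE]
Free blocks: [8 7] total_free=15 largest=8 -> 100*(15-8)/15 = 700/15 ≈ 46.667 -> rounds to 47

Answer: 47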